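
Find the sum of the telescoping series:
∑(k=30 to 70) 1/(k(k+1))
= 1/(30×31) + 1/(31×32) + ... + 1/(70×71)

Partial fractions: 1/(k(k+1)) = 1/k - 1/(k+1)
The series telescopes:
= (1/30 - 1/31) + (1/31 - 1/32) + ... + (1/70 - 1/71)
= 1/30 - 1/71
= 41/2130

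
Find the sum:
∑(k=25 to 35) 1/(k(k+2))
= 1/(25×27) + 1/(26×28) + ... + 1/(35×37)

Partial fractions: 1/(k(k+2)) = (1/2)[1/k - 1/(k+2)]
Telescoping leaves the first two and last two terms:
= (1/2)[1/25 + 1/26 - 1/36 - 1/37]
= 10241/865800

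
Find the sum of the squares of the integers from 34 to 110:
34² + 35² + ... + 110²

Use ∑_{k=1}^{n} k² = n(n+1)(2n+1)/6, then subtract the first 33 terms.
∑_{k=1}^{110} k² = 110×111×221/6 = 449735
∑_{k=1}^{33} k² = 33×34×67/6 = 12529
∑_{k=34}^{110} k² = 449735 - 12529 = 437206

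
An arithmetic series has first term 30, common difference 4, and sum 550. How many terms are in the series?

Using S = n/2 × [2a + (n-1)d]
550 = n/2 × [2(30) + (n-1)(4)]
550 = n/2 × [60 + 4n - 4]
1100 = n × [56 + 4n]
4n² + (56)n - 1100 = 0
Discriminant: Δ = (56)² - 4(4)(-1100) = 3136 + 17600 = 20736
√Δ = 144
n = [-(56) + √Δ] / (2·4) = (-56 + 144) / 8 = 88 / 8 = 11
(The negative root is discarded since n must be a positive integer.)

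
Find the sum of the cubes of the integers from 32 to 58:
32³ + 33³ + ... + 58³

Use ∑_{k=1}^{n} k³ = [n(n+1)/2]², then subtract the first 31 terms.
∑_{k=1}^{58} k³ = [58×59/2]² = 1711² = 2927521
∑_{k=1}^{31} k³ = [31×32/2]² = 496² = 246016
∑_{k=32}^{58} k³ = 2927521 - 246016 = 2681505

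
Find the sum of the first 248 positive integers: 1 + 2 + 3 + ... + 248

Formula: ∑k = n(n+1)/2
= 248×249/2
= 61752/2
= 30876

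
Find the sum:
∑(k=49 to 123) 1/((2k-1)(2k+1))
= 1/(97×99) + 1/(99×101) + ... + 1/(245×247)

Partial fractions: 1/((2k-1)(2k+1)) = (1/2)[1/(2k-1) - 1/(2k+1)]
The series telescopes:
= (1/2)[1/97 - 1/247]
= 75/23959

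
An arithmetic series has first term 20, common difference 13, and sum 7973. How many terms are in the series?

Using S = n/2 × [2a + (n-1)d]
7973 = n/2 × [2(20) + (n-1)(13)]
7973 = n/2 × [40 + 13n - 13]
15946 = n × [27 + 13n]
13n² + (27)n - 15946 = 0
Discriminant: Δ = (27)² - 4(13)(-15946) = 729 + 829192 = 829921
√Δ = 911
n = [-(27) + √Δ] / (2·13) = (-27 + 911) / 26 = 884 / 26 = 34
(The negative root is discarded since n must be a positive integer.)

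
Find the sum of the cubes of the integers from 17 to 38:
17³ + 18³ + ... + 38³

Use ∑_{k=1}^{n} k³ = [n(n+1)/2]², then subtract the first 16 terms.
∑_{k=1}^{38} k³ = [38×39/2]² = 741² = 549081
∑_{k=1}^{16} k³ = [16×17/2]² = 136² = 18496
∑_{k=17}^{38} k³ = 549081 - 18496 = 530585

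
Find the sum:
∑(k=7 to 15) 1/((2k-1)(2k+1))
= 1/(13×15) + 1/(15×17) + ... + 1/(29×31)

Partial fractions: 1/((2k-1)(2k+1)) = (1/2)[1/(2k-1) - 1/(2k+1)]
The series telescopes:
= (1/2)[1/13 - 1/31]
= 9/403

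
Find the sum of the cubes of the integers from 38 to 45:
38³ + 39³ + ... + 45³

Use ∑_{k=1}^{n} k³ = [n(n+1)/2]², then subtract the first 37 terms.
∑_{k=1}^{45} k³ = [45×46/2]² = 1035² = 1071225
∑_{k=1}^{37} k³ = [37×38/2]² = 703² = 494209
∑_{k=38}^{45} k³ = 1071225 - 494209 = 577016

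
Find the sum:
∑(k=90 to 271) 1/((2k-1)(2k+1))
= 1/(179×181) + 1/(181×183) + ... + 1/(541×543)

Partial fractions: 1/((2k-1)(2k+1)) = (1/2)[1/(2k-1) - 1/(2k+1)]
The series telescopes:
= (1/2)[1/179 - 1/543]
= 182/97197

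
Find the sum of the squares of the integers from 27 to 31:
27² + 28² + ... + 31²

Use ∑_{k=1}^{n} k² = n(n+1)(2n+1)/6, then subtract the first 26 terms.
∑_{k=1}^{31} k² = 31×32×63/6 = 10416
∑_{k=1}^{26} k² = 26×27×53/6 = 6201
∑_{k=27}^{31} k² = 10416 - 6201 = 4215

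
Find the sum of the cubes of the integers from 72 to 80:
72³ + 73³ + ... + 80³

Use ∑_{k=1}^{n} k³ = [n(n+1)/2]², then subtract the first 71 terms.
∑_{k=1}^{80} k³ = [80×81/2]² = 3240² = 10497600
∑_{k=1}^{71} k³ = [71×72/2]² = 2556² = 6533136
∑_{k=72}^{80} k³ = 10497600 - 6533136 = 3964464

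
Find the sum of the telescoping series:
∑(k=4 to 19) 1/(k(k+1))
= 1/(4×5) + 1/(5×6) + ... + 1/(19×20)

Partial fractions: 1/(k(k+1)) = 1/k - 1/(k+1)
The series telescopes:
= (1/4 - 1/5) + (1/5 - 1/6) + ... + (1/19 - 1/20)
= 1/4 - 1/20
= 1/5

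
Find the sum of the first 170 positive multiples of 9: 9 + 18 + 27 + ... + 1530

Factor out 9: = 9(1 + 2 + ... + 170) = 9 × n(n+1)/2
= 9 × 170×171/2
= 9 × 14535
= 130815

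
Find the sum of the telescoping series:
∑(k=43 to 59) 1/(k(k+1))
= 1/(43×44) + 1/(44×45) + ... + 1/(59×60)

Partial fractions: 1/(k(k+1)) = 1/k - 1/(k+1)
The series telescopes:
= (1/43 - 1/44) + (1/44 - 1/45) + ... + (1/59 - 1/60)
= 1/43 - 1/60
= 17/2580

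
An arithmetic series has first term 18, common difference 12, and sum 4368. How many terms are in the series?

Using S = n/2 × [2a + (n-1)d]
4368 = n/2 × [2(18) + (n-1)(12)]
4368 = n/2 × [36 + 12n - 12]
8736 = n × [24 + 12n]
12n² + (24)n - 8736 = 0
Discriminant: Δ = (24)² - 4(12)(-8736) = 576 + 419328 = 419904
√Δ = 648
n = [-(24) + √Δ] / (2·12) = (-24 + 648) / 24 = 624 / 24 = 26
(The negative root is discarded since n must be a positive integer.)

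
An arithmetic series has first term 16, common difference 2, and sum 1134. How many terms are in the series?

Using S = n/2 × [2a + (n-1)d]
1134 = n/2 × [2(16) + (n-1)(2)]
1134 = n/2 × [32 + 2n - 2]
2268 = n × [30 + 2n]
2n² + (30)n - 2268 = 0
Discriminant: Δ = (30)² - 4(2)(-2268) = 900 + 18144 = 19044
√Δ = 138
n = [-(30) + √Δ] / (2·2) = (-30 + 138) / 4 = 108 / 4 = 27
(The negative root is discarded since n must be a positive integer.)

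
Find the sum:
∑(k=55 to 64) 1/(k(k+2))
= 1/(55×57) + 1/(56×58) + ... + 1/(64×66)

Partial fractions: 1/(k(k+2)) = (1/2)[1/k - 1/(k+2)]
Telescoping leaves the first two and last two terms:
= (1/2)[1/55 + 1/56 - 1/65 - 1/66]
= 661/240240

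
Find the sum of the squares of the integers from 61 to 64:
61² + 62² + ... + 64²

Use ∑_{k=1}^{n} k² = n(n+1)(2n+1)/6, then subtract the first 60 terms.
∑_{k=1}^{64} k² = 64×65×129/6 = 89440
∑_{k=1}^{60} k² = 60×61×121/6 = 73810
∑_{k=61}^{64} k² = 89440 - 73810 = 15630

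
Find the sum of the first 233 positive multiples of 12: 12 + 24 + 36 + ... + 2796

Factor out 12: = 12(1 + 2 + ... + 233) = 12 × n(n+1)/2
= 12 × 233×234/2
= 12 × 27261
= 327132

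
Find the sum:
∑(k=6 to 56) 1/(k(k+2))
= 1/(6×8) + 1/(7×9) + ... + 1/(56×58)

Partial fractions: 1/(k(k+2)) = (1/2)[1/k - 1/(k+2)]
Telescoping leaves the first two and last two terms:
= (1/2)[1/6 + 1/7 - 1/57 - 1/58]
= 3179/23142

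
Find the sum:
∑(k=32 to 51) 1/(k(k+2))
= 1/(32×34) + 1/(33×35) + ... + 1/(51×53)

Partial fractions: 1/(k(k+2)) = (1/2)[1/k - 1/(k+2)]
Telescoping leaves the first two and last two terms:
= (1/2)[1/32 + 1/33 - 1/52 - 1/53]
= 17065/1455168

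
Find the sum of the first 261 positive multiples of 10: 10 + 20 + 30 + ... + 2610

Factor out 10: = 10(1 + 2 + ... + 261) = 10 × n(n+1)/2
= 10 × 261×262/2
= 10 × 34191
= 341910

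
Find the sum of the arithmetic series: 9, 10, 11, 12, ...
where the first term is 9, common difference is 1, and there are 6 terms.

Sₙ = n/2 × (first + last)
Last term = a + (n-1)d = 9 + (6-1)×1 = 14
S_6 = 6/2 × (9 + 14)
S_6 = 6/2 × 23 = 69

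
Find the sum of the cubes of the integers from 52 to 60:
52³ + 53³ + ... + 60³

Use ∑_{k=1}^{n} k³ = [n(n+1)/2]², then subtract the first 51 terms.
∑_{k=1}^{60} k³ = [60×61/2]² = 1830² = 3348900
∑_{k=1}^{51} k³ = [51×52/2]² = 1326² = 1758276
∑_{k=52}^{60} k³ = 3348900 - 1758276 = 1590624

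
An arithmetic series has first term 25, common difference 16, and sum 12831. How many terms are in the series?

Using S = n/2 × [2a + (n-1)d]
12831 = n/2 × [2(25) + (n-1)(16)]
12831 = n/2 × [50 + 16n - 16]
25662 = n × [34 + 16n]
16n² + (34)n - 25662 = 0
Discriminant: Δ = (34)² - 4(16)(-25662) = 1156 + 1642368 = 1643524
√Δ = 1282
n = [-(34) + √Δ] / (2·16) = (-34 + 1282) / 32 = 1248 / 32 = 39
(The negative root is discarded since n must be a positive integer.)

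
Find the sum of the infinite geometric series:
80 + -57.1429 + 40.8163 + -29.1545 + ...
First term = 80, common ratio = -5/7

For |r| < 1, S = a / (1 - r)
S = 80 / (1 - (-5/7))
S = 80 / (12/7)
S = 140/3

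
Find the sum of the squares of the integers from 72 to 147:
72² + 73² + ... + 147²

Use ∑_{k=1}^{n} k² = n(n+1)(2n+1)/6, then subtract the first 71 terms.
∑_{k=1}^{147} k² = 147×148×295/6 = 1069670
∑_{k=1}^{71} k² = 71×72×143/6 = 121836
∑_{k=72}^{147} k² = 1069670 - 121836 = 947834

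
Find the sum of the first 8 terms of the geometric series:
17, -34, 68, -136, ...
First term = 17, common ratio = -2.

Sₙ = a(1 - rⁿ) / (1 - r)
S_8 = 17(1 - (-2)^8) / (1 - (-2))
S_8 = 17(1 - 256) / (3)
S_8 = -1445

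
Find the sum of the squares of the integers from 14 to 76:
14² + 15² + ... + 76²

Use ∑_{k=1}^{n} k² = n(n+1)(2n+1)/6, then subtract the first 13 terms.
∑_{k=1}^{76} k² = 76×77×153/6 = 149226
∑_{k=1}^{13} k² = 13×14×27/6 = 819
∑_{k=14}^{76} k² = 149226 - 819 = 148407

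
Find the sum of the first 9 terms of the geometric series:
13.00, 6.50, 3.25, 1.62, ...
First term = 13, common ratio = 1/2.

Sₙ = a(1 - rⁿ) / (1 - r)
S_9 = 13(1 - (1/2)^9) / (1 - (1/2))
S_9 = 13(1 - (1/512)) / (1/2)
S_9 = 6643/256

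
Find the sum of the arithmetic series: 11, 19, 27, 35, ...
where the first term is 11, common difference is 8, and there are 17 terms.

Sₙ = n/2 × (first + last)
Last term = a + (n-1)d = 11 + (17-1)×8 = 139
S_17 = 17/2 × (11 + 139)
S_17 = 17/2 × 150 = 1275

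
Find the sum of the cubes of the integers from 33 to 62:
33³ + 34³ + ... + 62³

Use ∑_{k=1}^{n} k³ = [n(n+1)/2]², then subtract the first 32 terms.
∑_{k=1}^{62} k³ = [62×63/2]² = 1953² = 3814209
∑_{k=1}^{32} k³ = [32×33/2]² = 528² = 278784
∑_{k=33}^{62} k³ = 3814209 - 278784 = 3535425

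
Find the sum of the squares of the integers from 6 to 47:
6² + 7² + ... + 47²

Use ∑_{k=1}^{n} k² = n(n+1)(2n+1)/6, then subtract the first 5 terms.
∑_{k=1}^{47} k² = 47×48×95/6 = 35720
∑_{k=1}^{5} k² = 5×6×11/6 = 55
∑_{k=6}^{47} k² = 35720 - 55 = 35665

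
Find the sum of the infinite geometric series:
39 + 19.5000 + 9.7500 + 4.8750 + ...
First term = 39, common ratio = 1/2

For |r| < 1, S = a / (1 - r)
S = 39 / (1 - (1/2))
S = 39 / (1/2)
S = 78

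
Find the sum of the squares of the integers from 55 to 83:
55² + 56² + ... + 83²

Use ∑_{k=1}^{n} k² = n(n+1)(2n+1)/6, then subtract the first 54 terms.
∑_{k=1}^{83} k² = 83×84×167/6 = 194054
∑_{k=1}^{54} k² = 54×55×109/6 = 53955
∑_{k=55}^{83} k² = 194054 - 53955 = 140099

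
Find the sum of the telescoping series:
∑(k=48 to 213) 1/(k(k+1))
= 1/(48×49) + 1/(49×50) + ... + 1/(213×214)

Partial fractions: 1/(k(k+1)) = 1/k - 1/(k+1)
The series telescopes:
= (1/48 - 1/49) + (1/49 - 1/50) + ... + (1/213 - 1/214)
= 1/48 - 1/214
= 83/5136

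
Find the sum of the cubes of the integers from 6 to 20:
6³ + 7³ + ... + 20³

Use ∑_{k=1}^{n} k³ = [n(n+1)/2]², then subtract the first 5 terms.
∑_{k=1}^{20} k³ = [20×21/2]² = 210² = 44100
∑_{k=1}^{5} k³ = [5×6/2]² = 15² = 225
∑_{k=6}^{20} k³ = 44100 - 225 = 43875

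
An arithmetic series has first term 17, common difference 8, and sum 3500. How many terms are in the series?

Using S = n/2 × [2a + (n-1)d]
3500 = n/2 × [2(17) + (n-1)(8)]
3500 = n/2 × [34 + 8n - 8]
7000 = n × [26 + 8n]
8n² + (26)n - 7000 = 0
Discriminant: Δ = (26)² - 4(8)(-7000) = 676 + 224000 = 224676
√Δ = 474
n = [-(26) + √Δ] / (2·8) = (-26 + 474) / 16 = 448 / 16 = 28
(The negative root is discarded since n must be a positive integer.)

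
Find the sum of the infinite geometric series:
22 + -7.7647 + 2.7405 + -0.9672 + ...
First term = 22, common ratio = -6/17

For |r| < 1, S = a / (1 - r)
S = 22 / (1 - (-6/17))
S = 22 / (23/17)
S = 374/23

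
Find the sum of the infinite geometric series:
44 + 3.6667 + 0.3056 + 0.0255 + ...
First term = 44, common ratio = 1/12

For |r| < 1, S = a / (1 - r)
S = 44 / (1 - (1/12))
S = 44 / (11/12)
S = 48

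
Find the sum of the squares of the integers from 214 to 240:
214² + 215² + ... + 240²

Use ∑_{k=1}^{n} k² = n(n+1)(2n+1)/6, then subtract the first 213 terms.
∑_{k=1}^{240} k² = 240×241×481/6 = 4636840
∑_{k=1}^{213} k² = 213×214×427/6 = 3243919
∑_{k=214}^{240} k² = 4636840 - 3243919 = 1392921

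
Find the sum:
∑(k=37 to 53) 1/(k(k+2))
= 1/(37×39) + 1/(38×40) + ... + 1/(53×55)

Partial fractions: 1/(k(k+2)) = (1/2)[1/k - 1/(k+2)]
Telescoping leaves the first two and last two terms:
= (1/2)[1/37 + 1/38 - 1/54 - 1/55]
= 8687/1043955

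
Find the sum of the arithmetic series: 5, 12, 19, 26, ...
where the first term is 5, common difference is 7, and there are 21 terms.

Sₙ = n/2 × (first + last)
Last term = a + (n-1)d = 5 + (21-1)×7 = 145
S_21 = 21/2 × (5 + 145)
S_21 = 21/2 × 150 = 1575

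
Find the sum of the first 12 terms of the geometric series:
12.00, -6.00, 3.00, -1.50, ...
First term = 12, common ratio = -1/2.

Sₙ = a(1 - rⁿ) / (1 - r)
S_12 = 12(1 - (-1/2)^12) / (1 - (-1/2))
S_12 = 12(1 - (1/4096)) / (3/2)
S_12 = 4095/512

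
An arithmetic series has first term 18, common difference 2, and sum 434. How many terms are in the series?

Using S = n/2 × [2a + (n-1)d]
434 = n/2 × [2(18) + (n-1)(2)]
434 = n/2 × [36 + 2n - 2]
868 = n × [34 + 2n]
2n² + (34)n - 868 = 0
Discriminant: Δ = (34)² - 4(2)(-868) = 1156 + 6944 = 8100
√Δ = 90
n = [-(34) + √Δ] / (2·2) = (-34 + 90) / 4 = 56 / 4 = 14
(The negative root is discarded since n must be a positive integer.)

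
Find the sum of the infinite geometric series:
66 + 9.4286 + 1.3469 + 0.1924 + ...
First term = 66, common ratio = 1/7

For |r| < 1, S = a / (1 - r)
S = 66 / (1 - (1/7))
S = 66 / (6/7)
S = 77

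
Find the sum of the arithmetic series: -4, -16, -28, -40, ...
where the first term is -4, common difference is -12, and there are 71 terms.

Sₙ = n/2 × (first + last)
Last term = a + (n-1)d = -4 + (71-1)×(-12) = -844
S_71 = 71/2 × (-4 + (-844))
S_71 = 71/2 × (-848) = -30104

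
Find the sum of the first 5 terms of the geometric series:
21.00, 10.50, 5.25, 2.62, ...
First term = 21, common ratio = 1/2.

Sₙ = a(1 - rⁿ) / (1 - r)
S_5 = 21(1 - (1/2)^5) / (1 - (1/2))
S_5 = 21(1 - (1/32)) / (1/2)
S_5 = 651/16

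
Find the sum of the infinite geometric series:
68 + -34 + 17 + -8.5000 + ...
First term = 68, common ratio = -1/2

For |r| < 1, S = a / (1 - r)
S = 68 / (1 - (-1/2))
S = 68 / (3/2)
S = 136/3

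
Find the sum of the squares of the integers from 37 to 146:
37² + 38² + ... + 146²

Use ∑_{k=1}^{n} k² = n(n+1)(2n+1)/6, then subtract the first 36 terms.
∑_{k=1}^{146} k² = 146×147×293/6 = 1048061
∑_{k=1}^{36} k² = 36×37×73/6 = 16206
∑_{k=37}^{146} k² = 1048061 - 16206 = 1031855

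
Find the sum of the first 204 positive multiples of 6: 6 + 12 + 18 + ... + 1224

Factor out 6: = 6(1 + 2 + ... + 204) = 6 × n(n+1)/2
= 6 × 204×205/2
= 6 × 20910
= 125460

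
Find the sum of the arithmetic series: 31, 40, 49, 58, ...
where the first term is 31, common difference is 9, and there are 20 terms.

Sₙ = n/2 × (first + last)
Last term = a + (n-1)d = 31 + (20-1)×9 = 202
S_20 = 20/2 × (31 + 202)
S_20 = 20/2 × 233 = 2330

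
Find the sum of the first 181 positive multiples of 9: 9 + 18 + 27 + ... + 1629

Factor out 9: = 9(1 + 2 + ... + 181) = 9 × n(n+1)/2
= 9 × 181×182/2
= 9 × 16471
= 148239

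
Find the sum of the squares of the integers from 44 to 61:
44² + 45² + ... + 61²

Use ∑_{k=1}^{n} k² = n(n+1)(2n+1)/6, then subtract the first 43 terms.
∑_{k=1}^{61} k² = 61×62×123/6 = 77531
∑_{k=1}^{43} k² = 43×44×87/6 = 27434
∑_{k=44}^{61} k² = 77531 - 27434 = 50097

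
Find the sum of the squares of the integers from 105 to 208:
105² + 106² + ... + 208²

Use ∑_{k=1}^{n} k² = n(n+1)(2n+1)/6, then subtract the first 104 terms.
∑_{k=1}^{208} k² = 208×209×417/6 = 3021304
∑_{k=1}^{104} k² = 104×105×209/6 = 380380
∑_{k=105}^{208} k² = 3021304 - 380380 = 2640924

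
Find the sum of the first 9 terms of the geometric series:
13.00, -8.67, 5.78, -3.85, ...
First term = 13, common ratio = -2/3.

Sₙ = a(1 - rⁿ) / (1 - r)
S_9 = 13(1 - (-2/3)^9) / (1 - (-2/3))
S_9 = 13(1 - (-512/19683)) / (5/3)
S_9 = 52507/6561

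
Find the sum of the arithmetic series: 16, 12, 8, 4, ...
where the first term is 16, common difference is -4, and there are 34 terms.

Sₙ = n/2 × (first + last)
Last term = a + (n-1)d = 16 + (34-1)×(-4) = -116
S_34 = 34/2 × (16 + (-116))
S_34 = 34/2 × (-100) = -1700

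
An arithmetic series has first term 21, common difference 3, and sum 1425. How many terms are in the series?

Using S = n/2 × [2a + (n-1)d]
1425 = n/2 × [2(21) + (n-1)(3)]
1425 = n/2 × [42 + 3n - 3]
2850 = n × [39 + 3n]
3n² + (39)n - 2850 = 0
Discriminant: Δ = (39)² - 4(3)(-2850) = 1521 + 34200 = 35721
√Δ = 189
n = [-(39) + √Δ] / (2·3) = (-39 + 189) / 6 = 150 / 6 = 25
(The negative root is discarded since n must be a positive integer.)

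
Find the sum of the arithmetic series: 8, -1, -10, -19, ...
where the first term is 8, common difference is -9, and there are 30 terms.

Sₙ = n/2 × (first + last)
Last term = a + (n-1)d = 8 + (30-1)×(-9) = -253
S_30 = 30/2 × (8 + (-253))
S_30 = 30/2 × (-245) = -3675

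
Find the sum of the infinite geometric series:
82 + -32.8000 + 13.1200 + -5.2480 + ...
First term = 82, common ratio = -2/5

For |r| < 1, S = a / (1 - r)
S = 82 / (1 - (-2/5))
S = 82 / (7/5)
S = 410/7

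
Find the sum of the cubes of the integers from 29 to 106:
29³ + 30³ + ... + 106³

Use ∑_{k=1}^{n} k³ = [n(n+1)/2]², then subtract the first 28 terms.
∑_{k=1}^{106} k³ = [106×107/2]² = 5671² = 32160241
∑_{k=1}^{28} k³ = [28×29/2]² = 406² = 164836
∑_{k=29}^{106} k³ = 32160241 - 164836 = 31995405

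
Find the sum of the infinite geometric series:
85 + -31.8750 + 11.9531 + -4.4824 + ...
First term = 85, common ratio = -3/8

For |r| < 1, S = a / (1 - r)
S = 85 / (1 - (-3/8))
S = 85 / (11/8)
S = 680/11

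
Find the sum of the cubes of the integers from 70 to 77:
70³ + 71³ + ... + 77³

Use ∑_{k=1}^{n} k³ = [n(n+1)/2]², then subtract the first 69 terms.
∑_{k=1}^{77} k³ = [77×78/2]² = 3003² = 9018009
∑_{k=1}^{69} k³ = [69×70/2]² = 2415² = 5832225
∑_{k=70}^{77} k³ = 9018009 - 5832225 = 3185784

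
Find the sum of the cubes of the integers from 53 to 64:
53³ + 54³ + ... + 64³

Use ∑_{k=1}^{n} k³ = [n(n+1)/2]², then subtract the first 52 terms.
∑_{k=1}^{64} k³ = [64×65/2]² = 2080² = 4326400
∑_{k=1}^{52} k³ = [52×53/2]² = 1378² = 1898884
∑_{k=53}^{64} k³ = 4326400 - 1898884 = 2427516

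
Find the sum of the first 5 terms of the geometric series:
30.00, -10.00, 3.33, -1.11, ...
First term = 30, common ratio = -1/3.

Sₙ = a(1 - rⁿ) / (1 - r)
S_5 = 30(1 - (-1/3)^5) / (1 - (-1/3))
S_5 = 30(1 - (-1/243)) / (4/3)
S_5 = 610/27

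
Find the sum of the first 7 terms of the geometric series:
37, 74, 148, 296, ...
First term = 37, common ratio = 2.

Sₙ = a(1 - rⁿ) / (1 - r)
S_7 = 37(1 - 2^7) / (1 - 2)
S_7 = 37(1 - 128) / (-1)
S_7 = 4699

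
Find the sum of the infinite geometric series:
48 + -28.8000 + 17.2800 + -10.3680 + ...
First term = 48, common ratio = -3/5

For |r| < 1, S = a / (1 - r)
S = 48 / (1 - (-3/5))
S = 48 / (8/5)
S = 30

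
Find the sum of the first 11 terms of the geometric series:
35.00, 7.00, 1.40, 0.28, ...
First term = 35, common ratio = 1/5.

Sₙ = a(1 - rⁿ) / (1 - r)
S_11 = 35(1 - (1/5)^11) / (1 - (1/5))
S_11 = 35(1 - (1/48828125)) / (4/5)
S_11 = 85449217/1953125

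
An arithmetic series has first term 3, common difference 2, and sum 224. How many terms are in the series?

Using S = n/2 × [2a + (n-1)d]
224 = n/2 × [2(3) + (n-1)(2)]
224 = n/2 × [6 + 2n - 2]
448 = n × [4 + 2n]
2n² + (4)n - 448 = 0
Discriminant: Δ = (4)² - 4(2)(-448) = 16 + 3584 = 3600
√Δ = 60
n = [-(4) + √Δ] / (2·2) = (-4 + 60) / 4 = 56 / 4 = 14
(The negative root is discarded since n must be a positive integer.)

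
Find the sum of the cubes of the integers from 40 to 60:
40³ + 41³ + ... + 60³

Use ∑_{k=1}^{n} k³ = [n(n+1)/2]², then subtract the first 39 terms.
∑_{k=1}^{60} k³ = [60×61/2]² = 1830² = 3348900
∑_{k=1}^{39} k³ = [39×40/2]² = 780² = 608400
∑_{k=40}^{60} k³ = 3348900 - 608400 = 2740500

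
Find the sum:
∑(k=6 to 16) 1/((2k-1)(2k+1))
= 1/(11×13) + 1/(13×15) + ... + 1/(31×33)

Partial fractions: 1/((2k-1)(2k+1)) = (1/2)[1/(2k-1) - 1/(2k+1)]
The series telescopes:
= (1/2)[1/11 - 1/33]
= 1/33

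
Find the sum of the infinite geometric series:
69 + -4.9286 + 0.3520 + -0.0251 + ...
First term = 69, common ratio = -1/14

For |r| < 1, S = a / (1 - r)
S = 69 / (1 - (-1/14))
S = 69 / (15/14)
S = 322/5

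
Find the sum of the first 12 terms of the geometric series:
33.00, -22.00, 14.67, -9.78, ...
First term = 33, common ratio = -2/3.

Sₙ = a(1 - rⁿ) / (1 - r)
S_12 = 33(1 - (-2/3)^12) / (1 - (-2/3))
S_12 = 33(1 - (4096/531441)) / (5/3)
S_12 = 1160159/59049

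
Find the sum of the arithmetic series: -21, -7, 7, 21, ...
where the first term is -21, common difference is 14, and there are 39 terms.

Sₙ = n/2 × (first + last)
Last term = a + (n-1)d = -21 + (39-1)×14 = 511
S_39 = 39/2 × (-21 + 511)
S_39 = 39/2 × 490 = 9555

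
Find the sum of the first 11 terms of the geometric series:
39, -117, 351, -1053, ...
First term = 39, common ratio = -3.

Sₙ = a(1 - rⁿ) / (1 - r)
S_11 = 39(1 - (-3)^11) / (1 - (-3))
S_11 = 39(1 - (-177147)) / (4)
S_11 = 1727193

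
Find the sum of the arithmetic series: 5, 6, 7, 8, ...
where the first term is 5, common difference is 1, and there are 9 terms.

Sₙ = n/2 × (first + last)
Last term = a + (n-1)d = 5 + (9-1)×1 = 13
S_9 = 9/2 × (5 + 13)
S_9 = 9/2 × 18 = 81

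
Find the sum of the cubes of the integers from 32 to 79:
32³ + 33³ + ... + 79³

Use ∑_{k=1}^{n} k³ = [n(n+1)/2]², then subtract the first 31 terms.
∑_{k=1}^{79} k³ = [79×80/2]² = 3160² = 9985600
∑_{k=1}^{31} k³ = [31×32/2]² = 496² = 246016
∑_{k=32}^{79} k³ = 9985600 - 246016 = 9739584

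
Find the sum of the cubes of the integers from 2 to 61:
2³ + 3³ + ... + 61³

Use ∑_{k=1}^{n} k³ = [n(n+1)/2]², then subtract the first 1 terms.
∑_{k=1}^{61} k³ = [61×62/2]² = 1891² = 3575881
∑_{k=1}^{1} k³ = [1×2/2]² = 1² = 1
∑_{k=2}^{61} k³ = 3575881 - 1 = 3575880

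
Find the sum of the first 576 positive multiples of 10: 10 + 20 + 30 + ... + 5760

Factor out 10: = 10(1 + 2 + ... + 576) = 10 × n(n+1)/2
= 10 × 576×577/2
= 10 × 166176
= 1661760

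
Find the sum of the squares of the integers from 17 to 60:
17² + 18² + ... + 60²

Use ∑_{k=1}^{n} k² = n(n+1)(2n+1)/6, then subtract the first 16 terms.
∑_{k=1}^{60} k² = 60×61×121/6 = 73810
∑_{k=1}^{16} k² = 16×17×33/6 = 1496
∑_{k=17}^{60} k² = 73810 - 1496 = 72314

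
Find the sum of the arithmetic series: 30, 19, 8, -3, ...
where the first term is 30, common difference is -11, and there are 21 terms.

Sₙ = n/2 × (first + last)
Last term = a + (n-1)d = 30 + (21-1)×(-11) = -190
S_21 = 21/2 × (30 + (-190))
S_21 = 21/2 × (-160) = -1680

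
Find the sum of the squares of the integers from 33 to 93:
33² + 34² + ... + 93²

Use ∑_{k=1}^{n} k² = n(n+1)(2n+1)/6, then subtract the first 32 terms.
∑_{k=1}^{93} k² = 93×94×187/6 = 272459
∑_{k=1}^{32} k² = 32×33×65/6 = 11440
∑_{k=33}^{93} k² = 272459 - 11440 = 261019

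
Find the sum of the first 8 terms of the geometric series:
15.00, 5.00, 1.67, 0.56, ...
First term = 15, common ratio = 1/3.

Sₙ = a(1 - rⁿ) / (1 - r)
S_8 = 15(1 - (1/3)^8) / (1 - (1/3))
S_8 = 15(1 - (1/6561)) / (2/3)
S_8 = 16400/729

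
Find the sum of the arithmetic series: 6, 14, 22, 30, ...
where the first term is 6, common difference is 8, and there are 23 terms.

Sₙ = n/2 × (first + last)
Last term = a + (n-1)d = 6 + (23-1)×8 = 182
S_23 = 23/2 × (6 + 182)
S_23 = 23/2 × 188 = 2162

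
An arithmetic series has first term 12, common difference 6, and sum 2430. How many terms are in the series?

Using S = n/2 × [2a + (n-1)d]
2430 = n/2 × [2(12) + (n-1)(6)]
2430 = n/2 × [24 + 6n - 6]
4860 = n × [18 + 6n]
6n² + (18)n - 4860 = 0
Discriminant: Δ = (18)² - 4(6)(-4860) = 324 + 116640 = 116964
√Δ = 342
n = [-(18) + √Δ] / (2·6) = (-18 + 342) / 12 = 324 / 12 = 27
(The negative root is discarded since n must be a positive integer.)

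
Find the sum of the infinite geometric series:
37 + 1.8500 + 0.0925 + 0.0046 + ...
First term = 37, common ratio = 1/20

For |r| < 1, S = a / (1 - r)
S = 37 / (1 - (1/20))
S = 37 / (19/20)
S = 740/19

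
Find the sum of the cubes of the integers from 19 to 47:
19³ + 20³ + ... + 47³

Use ∑_{k=1}^{n} k³ = [n(n+1)/2]², then subtract the first 18 terms.
∑_{k=1}^{47} k³ = [47×48/2]² = 1128² = 1272384
∑_{k=1}^{18} k³ = [18×19/2]² = 171² = 29241
∑_{k=19}^{47} k³ = 1272384 - 29241 = 1243143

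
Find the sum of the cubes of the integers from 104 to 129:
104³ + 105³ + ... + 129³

Use ∑_{k=1}^{n} k³ = [n(n+1)/2]², then subtract the first 103 terms.
∑_{k=1}^{129} k³ = [129×130/2]² = 8385² = 70308225
∑_{k=1}^{103} k³ = [103×104/2]² = 5356² = 28686736
∑_{k=104}^{129} k³ = 70308225 - 28686736 = 41621489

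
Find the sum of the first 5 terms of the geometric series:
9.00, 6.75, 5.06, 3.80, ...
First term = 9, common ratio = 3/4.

Sₙ = a(1 - rⁿ) / (1 - r)
S_5 = 9(1 - (3/4)^5) / (1 - (3/4))
S_5 = 9(1 - (243/1024)) / (1/4)
S_5 = 7029/256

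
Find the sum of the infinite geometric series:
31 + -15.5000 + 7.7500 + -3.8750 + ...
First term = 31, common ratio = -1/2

For |r| < 1, S = a / (1 - r)
S = 31 / (1 - (-1/2))
S = 31 / (3/2)
S = 62/3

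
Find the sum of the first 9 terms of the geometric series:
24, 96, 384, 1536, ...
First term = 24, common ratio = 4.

Sₙ = a(1 - rⁿ) / (1 - r)
S_9 = 24(1 - 4^9) / (1 - 4)
S_9 = 24(1 - 262144) / (-3)
S_9 = 2097144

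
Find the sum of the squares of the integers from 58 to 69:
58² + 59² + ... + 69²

Use ∑_{k=1}^{n} k² = n(n+1)(2n+1)/6, then subtract the first 57 terms.
∑_{k=1}^{69} k² = 69×70×139/6 = 111895
∑_{k=1}^{57} k² = 57×58×115/6 = 63365
∑_{k=58}^{69} k² = 111895 - 63365 = 48530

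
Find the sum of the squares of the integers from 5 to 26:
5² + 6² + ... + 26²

Use ∑_{k=1}^{n} k² = n(n+1)(2n+1)/6, then subtract the first 4 terms.
∑_{k=1}^{26} k² = 26×27×53/6 = 6201
∑_{k=1}^{4} k² = 4×5×9/6 = 30
∑_{k=5}^{26} k² = 6201 - 30 = 6171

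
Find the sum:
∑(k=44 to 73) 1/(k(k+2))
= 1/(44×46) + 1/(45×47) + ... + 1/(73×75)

Partial fractions: 1/(k(k+2)) = (1/2)[1/k - 1/(k+2)]
Telescoping leaves the first two and last two terms:
= (1/2)[1/44 + 1/45 - 1/74 - 1/75]
= 6631/732600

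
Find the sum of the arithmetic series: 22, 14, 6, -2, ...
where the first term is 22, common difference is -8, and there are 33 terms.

Sₙ = n/2 × (first + last)
Last term = a + (n-1)d = 22 + (33-1)×(-8) = -234
S_33 = 33/2 × (22 + (-234))
S_33 = 33/2 × (-212) = -3498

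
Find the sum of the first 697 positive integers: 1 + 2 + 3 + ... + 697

Formula: ∑k = n(n+1)/2
= 697×698/2
= 486506/2
= 243253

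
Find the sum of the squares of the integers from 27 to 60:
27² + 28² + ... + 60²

Use ∑_{k=1}^{n} k² = n(n+1)(2n+1)/6, then subtract the first 26 terms.
∑_{k=1}^{60} k² = 60×61×121/6 = 73810
∑_{k=1}^{26} k² = 26×27×53/6 = 6201
∑_{k=27}^{60} k² = 73810 - 6201 = 67609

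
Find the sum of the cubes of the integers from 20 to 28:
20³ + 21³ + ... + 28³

Use ∑_{k=1}^{n} k³ = [n(n+1)/2]², then subtract the first 19 terms.
∑_{k=1}^{28} k³ = [28×29/2]² = 406² = 164836
∑_{k=1}^{19} k³ = [19×20/2]² = 190² = 36100
∑_{k=20}^{28} k³ = 164836 - 36100 = 128736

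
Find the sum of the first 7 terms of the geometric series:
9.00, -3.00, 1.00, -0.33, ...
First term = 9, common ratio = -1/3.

Sₙ = a(1 - rⁿ) / (1 - r)
S_7 = 9(1 - (-1/3)^7) / (1 - (-1/3))
S_7 = 9(1 - (-1/2187)) / (4/3)
S_7 = 547/81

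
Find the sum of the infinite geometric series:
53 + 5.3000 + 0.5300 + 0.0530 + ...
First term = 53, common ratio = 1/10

For |r| < 1, S = a / (1 - r)
S = 53 / (1 - (1/10))
S = 53 / (9/10)
S = 530/9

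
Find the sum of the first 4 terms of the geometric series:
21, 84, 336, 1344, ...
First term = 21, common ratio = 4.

Sₙ = a(1 - rⁿ) / (1 - r)
S_4 = 21(1 - 4^4) / (1 - 4)
S_4 = 21(1 - 256) / (-3)
S_4 = 1785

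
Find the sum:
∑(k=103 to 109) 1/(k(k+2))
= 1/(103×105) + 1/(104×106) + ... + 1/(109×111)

Partial fractions: 1/(k(k+2)) = (1/2)[1/k - 1/(k+2)]
Telescoping leaves the first two and last two terms:
= (1/2)[1/103 + 1/104 - 1/110 - 1/111]
= 80059/130793520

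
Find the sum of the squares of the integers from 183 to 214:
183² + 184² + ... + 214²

Use ∑_{k=1}^{n} k² = n(n+1)(2n+1)/6, then subtract the first 182 terms.
∑_{k=1}^{214} k² = 214×215×429/6 = 3289715
∑_{k=1}^{182} k² = 182×183×365/6 = 2026115
∑_{k=183}^{214} k² = 3289715 - 2026115 = 1263600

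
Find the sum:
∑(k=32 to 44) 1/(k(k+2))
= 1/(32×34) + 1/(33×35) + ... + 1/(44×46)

Partial fractions: 1/(k(k+2)) = (1/2)[1/k - 1/(k+2)]
Telescoping leaves the first two and last two terms:
= (1/2)[1/32 + 1/33 - 1/45 - 1/46]
= 6409/728640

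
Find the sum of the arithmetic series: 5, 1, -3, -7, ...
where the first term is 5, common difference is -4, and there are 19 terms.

Sₙ = n/2 × (first + last)
Last term = a + (n-1)d = 5 + (19-1)×(-4) = -67
S_19 = 19/2 × (5 + (-67))
S_19 = 19/2 × (-62) = -589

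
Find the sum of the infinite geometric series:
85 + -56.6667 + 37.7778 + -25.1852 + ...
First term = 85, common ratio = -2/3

For |r| < 1, S = a / (1 - r)
S = 85 / (1 - (-2/3))
S = 85 / (5/3)
S = 51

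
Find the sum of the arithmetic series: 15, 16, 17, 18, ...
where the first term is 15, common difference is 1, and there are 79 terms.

Sₙ = n/2 × (first + last)
Last term = a + (n-1)d = 15 + (79-1)×1 = 93
S_79 = 79/2 × (15 + 93)
S_79 = 79/2 × 108 = 4266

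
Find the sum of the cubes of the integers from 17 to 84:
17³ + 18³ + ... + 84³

Use ∑_{k=1}^{n} k³ = [n(n+1)/2]², then subtract the first 16 terms.
∑_{k=1}^{84} k³ = [84×85/2]² = 3570² = 12744900
∑_{k=1}^{16} k³ = [16×17/2]² = 136² = 18496
∑_{k=17}^{84} k³ = 12744900 - 18496 = 12726404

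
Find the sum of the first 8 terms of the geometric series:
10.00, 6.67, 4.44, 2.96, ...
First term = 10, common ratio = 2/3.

Sₙ = a(1 - rⁿ) / (1 - r)
S_8 = 10(1 - (2/3)^8) / (1 - (2/3))
S_8 = 10(1 - (256/6561)) / (1/3)
S_8 = 63050/2187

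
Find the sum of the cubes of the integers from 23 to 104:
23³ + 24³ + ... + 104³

Use ∑_{k=1}^{n} k³ = [n(n+1)/2]², then subtract the first 22 terms.
∑_{k=1}^{104} k³ = [104×105/2]² = 5460² = 29811600
∑_{k=1}^{22} k³ = [22×23/2]² = 253² = 64009
∑_{k=23}^{104} k³ = 29811600 - 64009 = 29747591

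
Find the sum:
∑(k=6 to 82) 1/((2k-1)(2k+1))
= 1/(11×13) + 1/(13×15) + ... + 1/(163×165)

Partial fractions: 1/((2k-1)(2k+1)) = (1/2)[1/(2k-1) - 1/(2k+1)]
The series telescopes:
= (1/2)[1/11 - 1/165]
= 7/165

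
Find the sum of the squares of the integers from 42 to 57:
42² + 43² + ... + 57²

Use ∑_{k=1}^{n} k² = n(n+1)(2n+1)/6, then subtract the first 41 terms.
∑_{k=1}^{57} k² = 57×58×115/6 = 63365
∑_{k=1}^{41} k² = 41×42×83/6 = 23821
∑_{k=42}^{57} k² = 63365 - 23821 = 39544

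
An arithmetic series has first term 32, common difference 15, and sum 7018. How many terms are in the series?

Using S = n/2 × [2a + (n-1)d]
7018 = n/2 × [2(32) + (n-1)(15)]
7018 = n/2 × [64 + 15n - 15]
14036 = n × [49 + 15n]
15n² + (49)n - 14036 = 0
Discriminant: Δ = (49)² - 4(15)(-14036) = 2401 + 842160 = 844561
√Δ = 919
n = [-(49) + √Δ] / (2·15) = (-49 + 919) / 30 = 870 / 30 = 29
(The negative root is discarded since n must be a positive integer.)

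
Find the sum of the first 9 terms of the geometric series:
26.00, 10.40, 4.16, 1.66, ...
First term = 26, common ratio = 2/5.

Sₙ = a(1 - rⁿ) / (1 - r)
S_9 = 26(1 - (2/5)^9) / (1 - (2/5))
S_9 = 26(1 - (512/1953125)) / (3/5)
S_9 = 16922646/390625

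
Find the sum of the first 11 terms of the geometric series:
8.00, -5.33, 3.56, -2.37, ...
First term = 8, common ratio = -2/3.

Sₙ = a(1 - rⁿ) / (1 - r)
S_11 = 8(1 - (-2/3)^11) / (1 - (-2/3))
S_11 = 8(1 - (-2048/177147)) / (5/3)
S_11 = 286712/59049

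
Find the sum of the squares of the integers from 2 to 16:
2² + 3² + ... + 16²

Use ∑_{k=1}^{n} k² = n(n+1)(2n+1)/6, then subtract the first 1 terms.
∑_{k=1}^{16} k² = 16×17×33/6 = 1496
∑_{k=1}^{1} k² = 1×2×3/6 = 1
∑_{k=2}^{16} k² = 1496 - 1 = 1495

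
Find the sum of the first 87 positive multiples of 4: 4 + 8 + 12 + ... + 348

Factor out 4: = 4(1 + 2 + ... + 87) = 4 × n(n+1)/2
= 4 × 87×88/2
= 4 × 3828
= 15312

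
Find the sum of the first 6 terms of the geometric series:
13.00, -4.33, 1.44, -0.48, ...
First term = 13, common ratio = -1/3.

Sₙ = a(1 - rⁿ) / (1 - r)
S_6 = 13(1 - (-1/3)^6) / (1 - (-1/3))
S_6 = 13(1 - (1/729)) / (4/3)
S_6 = 2366/243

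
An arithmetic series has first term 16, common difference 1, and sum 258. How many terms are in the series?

Using S = n/2 × [2a + (n-1)d]
258 = n/2 × [2(16) + (n-1)(1)]
258 = n/2 × [32 + 1n - 1]
516 = n × [31 + 1n]
1n² + (31)n - 516 = 0
Discriminant: Δ = (31)² - 4(1)(-516) = 961 + 2064 = 3025
√Δ = 55
n = [-(31) + √Δ] / (2·1) = (-31 + 55) / 2 = 24 / 2 = 12
(The negative root is discarded since n must be a positive integer.)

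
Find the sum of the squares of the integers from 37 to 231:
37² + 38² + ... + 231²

Use ∑_{k=1}^{n} k² = n(n+1)(2n+1)/6, then subtract the first 36 terms.
∑_{k=1}^{231} k² = 231×232×463/6 = 4135516
∑_{k=1}^{36} k² = 36×37×73/6 = 16206
∑_{k=37}^{231} k² = 4135516 - 16206 = 4119310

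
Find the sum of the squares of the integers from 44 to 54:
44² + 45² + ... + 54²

Use ∑_{k=1}^{n} k² = n(n+1)(2n+1)/6, then subtract the first 43 terms.
∑_{k=1}^{54} k² = 54×55×109/6 = 53955
∑_{k=1}^{43} k² = 43×44×87/6 = 27434
∑_{k=44}^{54} k² = 53955 - 27434 = 26521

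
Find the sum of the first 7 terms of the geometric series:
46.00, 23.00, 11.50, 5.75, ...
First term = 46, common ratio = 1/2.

Sₙ = a(1 - rⁿ) / (1 - r)
S_7 = 46(1 - (1/2)^7) / (1 - (1/2))
S_7 = 46(1 - (1/128)) / (1/2)
S_7 = 2921/32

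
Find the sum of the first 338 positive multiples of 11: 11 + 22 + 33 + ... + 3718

Factor out 11: = 11(1 + 2 + ... + 338) = 11 × n(n+1)/2
= 11 × 338×339/2
= 11 × 57291
= 630201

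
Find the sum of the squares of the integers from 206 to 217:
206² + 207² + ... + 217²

Use ∑_{k=1}^{n} k² = n(n+1)(2n+1)/6, then subtract the first 205 terms.
∑_{k=1}^{217} k² = 217×218×435/6 = 3429685
∑_{k=1}^{205} k² = 205×206×411/6 = 2892755
∑_{k=206}^{217} k² = 3429685 - 2892755 = 536930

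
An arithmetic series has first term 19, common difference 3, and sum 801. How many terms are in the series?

Using S = n/2 × [2a + (n-1)d]
801 = n/2 × [2(19) + (n-1)(3)]
801 = n/2 × [38 + 3n - 3]
1602 = n × [35 + 3n]
3n² + (35)n - 1602 = 0
Discriminant: Δ = (35)² - 4(3)(-1602) = 1225 + 19224 = 20449
√Δ = 143
n = [-(35) + √Δ] / (2·3) = (-35 + 143) / 6 = 108 / 6 = 18
(The negative root is discarded since n must be a positive integer.)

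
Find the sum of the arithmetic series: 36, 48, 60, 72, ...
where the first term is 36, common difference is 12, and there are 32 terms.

Sₙ = n/2 × (first + last)
Last term = a + (n-1)d = 36 + (32-1)×12 = 408
S_32 = 32/2 × (36 + 408)
S_32 = 32/2 × 444 = 7104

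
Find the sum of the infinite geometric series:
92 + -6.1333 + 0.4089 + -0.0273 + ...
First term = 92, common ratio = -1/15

For |r| < 1, S = a / (1 - r)
S = 92 / (1 - (-1/15))
S = 92 / (16/15)
S = 345/4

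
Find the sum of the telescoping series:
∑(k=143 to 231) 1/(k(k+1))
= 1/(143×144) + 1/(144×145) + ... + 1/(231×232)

Partial fractions: 1/(k(k+1)) = 1/k - 1/(k+1)
The series telescopes:
= (1/143 - 1/144) + (1/144 - 1/145) + ... + (1/231 - 1/232)
= 1/143 - 1/232
= 89/33176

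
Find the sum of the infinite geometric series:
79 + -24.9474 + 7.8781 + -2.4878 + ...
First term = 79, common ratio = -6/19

For |r| < 1, S = a / (1 - r)
S = 79 / (1 - (-6/19))
S = 79 / (25/19)
S = 1501/25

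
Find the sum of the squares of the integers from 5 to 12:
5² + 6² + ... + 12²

Use ∑_{k=1}^{n} k² = n(n+1)(2n+1)/6, then subtract the first 4 terms.
∑_{k=1}^{12} k² = 12×13×25/6 = 650
∑_{k=1}^{4} k² = 4×5×9/6 = 30
∑_{k=5}^{12} k² = 650 - 30 = 620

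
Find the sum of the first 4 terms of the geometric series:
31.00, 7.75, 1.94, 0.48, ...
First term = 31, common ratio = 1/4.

Sₙ = a(1 - rⁿ) / (1 - r)
S_4 = 31(1 - (1/4)^4) / (1 - (1/4))
S_4 = 31(1 - (1/256)) / (3/4)
S_4 = 2635/64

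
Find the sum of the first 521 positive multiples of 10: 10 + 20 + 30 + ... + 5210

Factor out 10: = 10(1 + 2 + ... + 521) = 10 × n(n+1)/2
= 10 × 521×522/2
= 10 × 135981
= 1359810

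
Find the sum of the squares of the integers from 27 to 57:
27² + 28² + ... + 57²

Use ∑_{k=1}^{n} k² = n(n+1)(2n+1)/6, then subtract the first 26 terms.
∑_{k=1}^{57} k² = 57×58×115/6 = 63365
∑_{k=1}^{26} k² = 26×27×53/6 = 6201
∑_{k=27}^{57} k² = 63365 - 6201 = 57164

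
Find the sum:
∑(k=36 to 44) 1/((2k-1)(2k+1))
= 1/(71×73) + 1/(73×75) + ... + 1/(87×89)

Partial fractions: 1/((2k-1)(2k+1)) = (1/2)[1/(2k-1) - 1/(2k+1)]
The series telescopes:
= (1/2)[1/71 - 1/89]
= 9/6319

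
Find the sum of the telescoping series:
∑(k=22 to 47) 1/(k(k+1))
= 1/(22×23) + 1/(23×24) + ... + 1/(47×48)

Partial fractions: 1/(k(k+1)) = 1/k - 1/(k+1)
The series telescopes:
= (1/22 - 1/23) + (1/23 - 1/24) + ... + (1/47 - 1/48)
= 1/22 - 1/48
= 13/528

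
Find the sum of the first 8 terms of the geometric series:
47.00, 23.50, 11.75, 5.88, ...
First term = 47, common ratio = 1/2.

Sₙ = a(1 - rⁿ) / (1 - r)
S_8 = 47(1 - (1/2)^8) / (1 - (1/2))
S_8 = 47(1 - (1/256)) / (1/2)
S_8 = 11985/128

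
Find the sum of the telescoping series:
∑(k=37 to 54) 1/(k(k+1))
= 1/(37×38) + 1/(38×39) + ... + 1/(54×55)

Partial fractions: 1/(k(k+1)) = 1/k - 1/(k+1)
The series telescopes:
= (1/37 - 1/38) + (1/38 - 1/39) + ... + (1/54 - 1/55)
= 1/37 - 1/55
= 18/2035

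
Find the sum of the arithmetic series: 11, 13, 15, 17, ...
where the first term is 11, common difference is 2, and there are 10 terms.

Sₙ = n/2 × (first + last)
Last term = a + (n-1)d = 11 + (10-1)×2 = 29
S_10 = 10/2 × (11 + 29)
S_10 = 10/2 × 40 = 200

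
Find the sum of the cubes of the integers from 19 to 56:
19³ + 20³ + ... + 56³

Use ∑_{k=1}^{n} k³ = [n(n+1)/2]², then subtract the first 18 terms.
∑_{k=1}^{56} k³ = [56×57/2]² = 1596² = 2547216
∑_{k=1}^{18} k³ = [18×19/2]² = 171² = 29241
∑_{k=19}^{56} k³ = 2547216 - 29241 = 2517975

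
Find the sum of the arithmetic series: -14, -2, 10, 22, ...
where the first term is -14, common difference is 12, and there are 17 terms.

Sₙ = n/2 × (first + last)
Last term = a + (n-1)d = -14 + (17-1)×12 = 178
S_17 = 17/2 × (-14 + 178)
S_17 = 17/2 × 164 = 1394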